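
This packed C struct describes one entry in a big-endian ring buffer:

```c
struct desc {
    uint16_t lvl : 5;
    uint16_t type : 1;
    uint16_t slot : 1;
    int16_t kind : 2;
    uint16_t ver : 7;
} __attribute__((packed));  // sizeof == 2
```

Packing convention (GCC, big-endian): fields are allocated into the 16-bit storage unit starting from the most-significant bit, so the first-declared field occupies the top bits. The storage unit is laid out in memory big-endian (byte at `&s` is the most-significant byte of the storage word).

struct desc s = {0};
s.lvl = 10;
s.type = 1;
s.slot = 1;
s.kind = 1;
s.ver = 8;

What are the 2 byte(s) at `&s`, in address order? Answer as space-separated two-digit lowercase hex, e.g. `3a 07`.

lvl (5b) val=10 bits=0xa at bit 11: 0x5000
type (1b) val=1 bits=0x1 at bit 10: 0x5400
slot (1b) val=1 bits=0x1 at bit 9: 0x5600
kind (2b) val=1 bits=0x1 at bit 7: 0x5680
ver (7b) val=8 bits=0x8 at bit 0: 0x5688
word = 0x5688 → big-endian bytes:
  [0]=0x56  [1]=0x88

56 88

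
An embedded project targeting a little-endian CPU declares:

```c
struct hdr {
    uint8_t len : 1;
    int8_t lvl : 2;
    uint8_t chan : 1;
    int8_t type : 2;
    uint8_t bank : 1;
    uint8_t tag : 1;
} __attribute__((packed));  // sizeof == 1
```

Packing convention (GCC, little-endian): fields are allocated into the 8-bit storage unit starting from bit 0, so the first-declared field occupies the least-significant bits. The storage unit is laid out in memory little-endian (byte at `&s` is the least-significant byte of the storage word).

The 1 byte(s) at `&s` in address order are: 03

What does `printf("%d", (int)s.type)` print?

0

[0]=0x03 (little-endian) → word 0x03
len:1 @ bit 0 → (0x03>>0)&0x1 = 0x1
lvl:2 @ bit 1 → (0x03>>1)&0x3 = 0x1
chan:1 @ bit 3 → (0x03>>3)&0x1 = 0x0
type:2 @ bit 4 → (0x03>>4)&0x3 = 0x0  ←
bank:1 @ bit 6 → (0x03>>6)&0x1 = 0x0
tag:1 @ bit 7 → (0x03>>7)&0x1 = 0x0
type signed 2b, MSB=0: value = 0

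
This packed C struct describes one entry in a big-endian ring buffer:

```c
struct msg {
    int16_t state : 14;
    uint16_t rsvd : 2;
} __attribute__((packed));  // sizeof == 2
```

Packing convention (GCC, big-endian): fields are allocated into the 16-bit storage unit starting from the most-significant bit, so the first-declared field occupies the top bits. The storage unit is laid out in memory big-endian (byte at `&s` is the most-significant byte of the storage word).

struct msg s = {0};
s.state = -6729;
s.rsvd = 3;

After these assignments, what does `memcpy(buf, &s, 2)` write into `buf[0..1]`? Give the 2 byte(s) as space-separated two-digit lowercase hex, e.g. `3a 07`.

state:14 = -6729 → 0x25b7 << 2 → word 0x96dc
rsvd:2 = 3 → 0x3 << 0 → word 0x96df
word = 0x96df → big-endian bytes:
  [0]=0x96  [1]=0xdf

96 df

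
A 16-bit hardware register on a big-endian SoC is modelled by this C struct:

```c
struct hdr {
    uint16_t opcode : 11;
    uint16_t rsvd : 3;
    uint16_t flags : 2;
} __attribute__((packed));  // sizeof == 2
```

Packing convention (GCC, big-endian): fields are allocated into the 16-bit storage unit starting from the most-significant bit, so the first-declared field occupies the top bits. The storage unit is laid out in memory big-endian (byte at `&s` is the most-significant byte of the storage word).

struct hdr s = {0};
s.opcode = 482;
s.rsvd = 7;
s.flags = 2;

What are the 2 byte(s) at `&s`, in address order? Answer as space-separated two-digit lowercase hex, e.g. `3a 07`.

3c 5e

[5+:11] opcode=482 & 0x7ff = 0x1e2; word=0x3c40
[2+:3] rsvd=7 & 0x7 = 0x7; word=0x3c5c
[0+:2] flags=2 & 0x3 = 0x2; word=0x3c5e
word = 0x3c5e → big-endian bytes:
  [0]=0x3c  [1]=0x5e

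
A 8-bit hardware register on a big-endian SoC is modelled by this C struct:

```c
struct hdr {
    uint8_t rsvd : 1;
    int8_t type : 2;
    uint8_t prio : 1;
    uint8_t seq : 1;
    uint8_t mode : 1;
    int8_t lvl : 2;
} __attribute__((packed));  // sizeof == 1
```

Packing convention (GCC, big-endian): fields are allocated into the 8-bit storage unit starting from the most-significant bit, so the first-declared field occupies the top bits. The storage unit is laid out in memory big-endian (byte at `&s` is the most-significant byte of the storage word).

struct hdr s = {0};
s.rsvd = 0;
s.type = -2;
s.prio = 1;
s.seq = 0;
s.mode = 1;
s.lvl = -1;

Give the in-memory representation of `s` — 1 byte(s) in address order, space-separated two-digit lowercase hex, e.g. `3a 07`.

rsvd:1 = 0 → 0x0 << 7 → word 0x00
type:2 = -2 → 0x2 << 5 → word 0x40
prio:1 = 1 → 0x1 << 4 → word 0x50
seq:1 = 0 → 0x0 << 3 → word 0x50
mode:1 = 1 → 0x1 << 2 → word 0x54
lvl:2 = -1 → 0x3 << 0 → word 0x57
word = 0x57 → big-endian bytes:
  [0]=0x57

57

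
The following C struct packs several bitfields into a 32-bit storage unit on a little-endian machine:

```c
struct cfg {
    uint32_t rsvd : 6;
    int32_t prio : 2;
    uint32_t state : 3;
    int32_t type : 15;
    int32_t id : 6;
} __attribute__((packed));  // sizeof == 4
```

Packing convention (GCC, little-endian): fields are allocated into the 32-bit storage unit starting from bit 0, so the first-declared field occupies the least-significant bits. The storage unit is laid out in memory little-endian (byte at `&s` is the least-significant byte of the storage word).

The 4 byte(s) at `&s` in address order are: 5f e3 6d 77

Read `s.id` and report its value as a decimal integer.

29

[0]=0x5f [1]=0xe3 [2]=0x6d [3]=0x77 (little-endian) → word 0x776de35f
rsvd:6 @ bit 0 → (0x776de35f>>0)&0x3f = 0x1f
prio:2 @ bit 6 → (0x776de35f>>6)&0x3 = 0x1
state:3 @ bit 8 → (0x776de35f>>8)&0x7 = 0x3
type:15 @ bit 11 → (0x776de35f>>11)&0x7fff = 0x6dbc
id:6 @ bit 26 → (0x776de35f>>26)&0x3f = 0x1d  ←
id signed 6b, MSB=0: value = 29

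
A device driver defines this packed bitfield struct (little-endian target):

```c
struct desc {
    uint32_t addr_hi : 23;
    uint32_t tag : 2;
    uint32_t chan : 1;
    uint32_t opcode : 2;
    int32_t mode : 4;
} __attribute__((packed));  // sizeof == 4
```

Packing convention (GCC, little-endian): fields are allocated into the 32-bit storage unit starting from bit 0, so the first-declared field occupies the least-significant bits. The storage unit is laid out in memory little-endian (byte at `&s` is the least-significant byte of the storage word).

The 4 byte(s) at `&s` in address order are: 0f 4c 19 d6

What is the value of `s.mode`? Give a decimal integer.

-3

[0]=0x0f [1]=0x4c [2]=0x19 [3]=0xd6 (little-endian) → word 0xd6194c0f
addr_hi:23 @ bit 0 → (0xd6194c0f>>0)&0x7fffff = 0x194c0f
tag:2 @ bit 23 → (0xd6194c0f>>23)&0x3 = 0x0
chan:1 @ bit 25 → (0xd6194c0f>>25)&0x1 = 0x1
opcode:2 @ bit 26 → (0xd6194c0f>>26)&0x3 = 0x1
mode:4 @ bit 28 → (0xd6194c0f>>28)&0xf = 0xd  ←
mode signed 4b, MSB=1: 13 - 16 = -3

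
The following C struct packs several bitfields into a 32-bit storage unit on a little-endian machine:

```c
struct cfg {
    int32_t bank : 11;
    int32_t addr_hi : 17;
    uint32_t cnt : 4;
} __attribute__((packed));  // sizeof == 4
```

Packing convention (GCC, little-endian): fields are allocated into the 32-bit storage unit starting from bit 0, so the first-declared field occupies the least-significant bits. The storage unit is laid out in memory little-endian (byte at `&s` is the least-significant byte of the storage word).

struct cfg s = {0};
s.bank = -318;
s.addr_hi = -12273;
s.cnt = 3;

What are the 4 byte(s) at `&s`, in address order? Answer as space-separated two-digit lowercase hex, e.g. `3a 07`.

bank:11 = -318 → 0x6c2 << 0 → word 0x000006c2
addr_hi:17 = -12273 → 0x1d00f << 11 → word 0x0e807ec2
cnt:4 = 3 → 0x3 << 28 → word 0x3e807ec2
word = 0x3e807ec2 → little-endian bytes:
  [0]=0xc2  [1]=0x7e  [2]=0x80  [3]=0x3e

c2 7e 80 3e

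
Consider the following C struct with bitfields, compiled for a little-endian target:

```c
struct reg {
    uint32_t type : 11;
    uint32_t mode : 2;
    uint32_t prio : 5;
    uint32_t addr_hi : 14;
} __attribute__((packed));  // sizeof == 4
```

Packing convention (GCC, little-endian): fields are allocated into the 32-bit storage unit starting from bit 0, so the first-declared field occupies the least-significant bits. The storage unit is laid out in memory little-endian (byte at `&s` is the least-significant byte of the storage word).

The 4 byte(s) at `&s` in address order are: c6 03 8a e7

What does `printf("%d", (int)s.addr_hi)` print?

[0]=0xc6 [1]=0x03 [2]=0x8a [3]=0xe7 (little-endian) → word 0xe78a03c6
type [0+:11] = (word>>0) & 0x7ff = 966
mode [11+:2] = (word>>11) & 0x3 = 0
prio [13+:5] = (word>>13) & 0x1f = 16
addr_hi [18+:14] = (word>>18) & 0x3fff = 14818  ←

14818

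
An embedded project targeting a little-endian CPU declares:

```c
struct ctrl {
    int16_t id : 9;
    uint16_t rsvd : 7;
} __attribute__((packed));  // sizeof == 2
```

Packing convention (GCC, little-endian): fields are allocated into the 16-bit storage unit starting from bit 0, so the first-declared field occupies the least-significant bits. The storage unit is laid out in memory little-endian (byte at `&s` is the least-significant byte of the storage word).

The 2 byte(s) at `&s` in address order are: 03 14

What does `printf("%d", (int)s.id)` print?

3

[0]=0x03 [1]=0x14 (little-endian) → word 0x1403
id:9 @ bit 0 → (0x1403>>0)&0x1ff = 0x3  ←
rsvd:7 @ bit 9 → (0x1403>>9)&0x7f = 0xa
id signed 9b, MSB=0: value = 3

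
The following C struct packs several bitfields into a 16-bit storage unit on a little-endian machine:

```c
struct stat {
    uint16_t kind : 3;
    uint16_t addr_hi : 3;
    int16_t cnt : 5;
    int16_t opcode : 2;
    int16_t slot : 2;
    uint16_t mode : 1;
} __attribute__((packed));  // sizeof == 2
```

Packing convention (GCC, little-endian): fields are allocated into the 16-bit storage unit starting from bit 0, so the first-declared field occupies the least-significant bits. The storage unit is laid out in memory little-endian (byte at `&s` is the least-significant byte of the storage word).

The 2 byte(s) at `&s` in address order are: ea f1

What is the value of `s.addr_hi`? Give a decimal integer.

[0]=0xea [1]=0xf1 (little-endian) → word 0xf1ea
kind [0+:3] = (word>>0) & 0x7 = 2
addr_hi [3+:3] = (word>>3) & 0x7 = 5  ←
cnt [6+:5] = (word>>6) & 0x1f = 7
opcode [11+:2] = (word>>11) & 0x3 = 2
slot [13+:2] = (word>>13) & 0x3 = 3
mode [15+:1] = (word>>15) & 0x1 = 1

5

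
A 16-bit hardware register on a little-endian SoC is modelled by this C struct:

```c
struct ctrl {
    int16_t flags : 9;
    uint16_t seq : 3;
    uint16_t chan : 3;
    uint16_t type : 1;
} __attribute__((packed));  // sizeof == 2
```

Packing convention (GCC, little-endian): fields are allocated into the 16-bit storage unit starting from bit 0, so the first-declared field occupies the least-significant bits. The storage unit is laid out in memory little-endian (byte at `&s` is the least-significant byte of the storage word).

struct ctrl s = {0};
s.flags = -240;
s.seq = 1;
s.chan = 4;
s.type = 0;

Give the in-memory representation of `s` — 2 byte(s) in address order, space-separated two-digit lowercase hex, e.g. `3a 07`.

flags (9b) val=-240 bits=0x110 at bit 0: 0x0110
seq (3b) val=1 bits=0x1 at bit 9: 0x0310
chan (3b) val=4 bits=0x4 at bit 12: 0x4310
type (1b) val=0 bits=0x0 at bit 15: 0x4310
word = 0x4310 → little-endian bytes:
  [0]=0x10  [1]=0x43

10 43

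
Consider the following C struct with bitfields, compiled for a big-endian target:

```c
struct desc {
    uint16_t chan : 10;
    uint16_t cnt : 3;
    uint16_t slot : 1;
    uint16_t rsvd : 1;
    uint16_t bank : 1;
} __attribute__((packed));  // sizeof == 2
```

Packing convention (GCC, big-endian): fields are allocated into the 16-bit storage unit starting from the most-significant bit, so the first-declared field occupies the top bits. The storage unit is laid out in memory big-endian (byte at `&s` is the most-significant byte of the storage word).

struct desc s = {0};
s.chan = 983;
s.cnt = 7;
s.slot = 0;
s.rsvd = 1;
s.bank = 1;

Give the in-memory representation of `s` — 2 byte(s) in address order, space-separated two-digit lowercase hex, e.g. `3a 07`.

[6+:10] chan=983 & 0x3ff = 0x3d7; word=0xf5c0
[3+:3] cnt=7 & 0x7 = 0x7; word=0xf5f8
[2+:1] slot=0 & 0x1 = 0x0; word=0xf5f8
[1+:1] rsvd=1 & 0x1 = 0x1; word=0xf5fa
[0+:1] bank=1 & 0x1 = 0x1; word=0xf5fb
word = 0xf5fb → big-endian bytes:
  [0]=0xf5  [1]=0xfb

f5 fb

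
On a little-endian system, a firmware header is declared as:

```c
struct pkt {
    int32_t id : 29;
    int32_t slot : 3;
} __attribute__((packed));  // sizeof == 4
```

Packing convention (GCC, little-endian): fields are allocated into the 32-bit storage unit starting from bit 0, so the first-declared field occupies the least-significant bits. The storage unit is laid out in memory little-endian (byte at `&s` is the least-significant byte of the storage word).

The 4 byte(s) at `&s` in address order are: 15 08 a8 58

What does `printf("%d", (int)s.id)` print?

-123205611

[0]=0x15 [1]=0x08 [2]=0xa8 [3]=0x58 (little-endian) → word 0x58a80815
id [0+:29] = (word>>0) & 0x1fffffff = 413665301  ←
slot [29+:3] = (word>>29) & 0x7 = 2
id signed 29b, MSB=1: 413665301 - 536870912 = -123205611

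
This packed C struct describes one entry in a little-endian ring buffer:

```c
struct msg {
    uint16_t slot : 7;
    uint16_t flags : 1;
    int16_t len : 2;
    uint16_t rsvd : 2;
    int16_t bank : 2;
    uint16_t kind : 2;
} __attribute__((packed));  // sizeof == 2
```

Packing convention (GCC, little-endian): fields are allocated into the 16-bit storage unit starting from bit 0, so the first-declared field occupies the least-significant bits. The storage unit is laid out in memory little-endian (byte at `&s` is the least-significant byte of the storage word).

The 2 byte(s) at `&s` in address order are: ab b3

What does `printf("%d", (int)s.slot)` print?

43

[0]=0xab [1]=0xb3 (little-endian) → word 0xb3ab
slot:7 @ bit 0 → (0xb3ab>>0)&0x7f = 0x2b  ←
flags:1 @ bit 7 → (0xb3ab>>7)&0x1 = 0x1
len:2 @ bit 8 → (0xb3ab>>8)&0x3 = 0x3
rsvd:2 @ bit 10 → (0xb3ab>>10)&0x3 = 0x0
bank:2 @ bit 12 → (0xb3ab>>12)&0x3 = 0x3
kind:2 @ bit 14 → (0xb3ab>>14)&0x3 = 0x2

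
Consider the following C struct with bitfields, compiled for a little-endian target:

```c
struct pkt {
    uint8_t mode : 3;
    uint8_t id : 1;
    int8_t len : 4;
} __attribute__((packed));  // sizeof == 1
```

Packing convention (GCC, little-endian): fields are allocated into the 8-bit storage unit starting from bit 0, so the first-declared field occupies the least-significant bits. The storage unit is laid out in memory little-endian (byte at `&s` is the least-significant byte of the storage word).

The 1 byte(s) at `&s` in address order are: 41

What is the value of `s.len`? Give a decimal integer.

[0]=0x41 (little-endian) → word 0x41
mode [0+:3] = (word>>0) & 0x7 = 1
id [3+:1] = (word>>3) & 0x1 = 0
len [4+:4] = (word>>4) & 0xf = 4  ←
len signed 4b, MSB=0: value = 4

4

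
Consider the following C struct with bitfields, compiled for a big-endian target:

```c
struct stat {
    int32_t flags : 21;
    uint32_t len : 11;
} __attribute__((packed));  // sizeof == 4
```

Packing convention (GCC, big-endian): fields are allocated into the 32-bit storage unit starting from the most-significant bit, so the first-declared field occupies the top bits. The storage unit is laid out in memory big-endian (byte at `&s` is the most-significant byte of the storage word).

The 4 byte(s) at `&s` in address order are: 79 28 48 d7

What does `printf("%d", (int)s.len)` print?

215

[0]=0x79 [1]=0x28 [2]=0x48 [3]=0xd7 (big-endian) → word 0x792848d7
flags [11+:21] = (word>>11) & 0x1fffff = 992521
len [0+:11] = (word>>0) & 0x7ff = 215  ←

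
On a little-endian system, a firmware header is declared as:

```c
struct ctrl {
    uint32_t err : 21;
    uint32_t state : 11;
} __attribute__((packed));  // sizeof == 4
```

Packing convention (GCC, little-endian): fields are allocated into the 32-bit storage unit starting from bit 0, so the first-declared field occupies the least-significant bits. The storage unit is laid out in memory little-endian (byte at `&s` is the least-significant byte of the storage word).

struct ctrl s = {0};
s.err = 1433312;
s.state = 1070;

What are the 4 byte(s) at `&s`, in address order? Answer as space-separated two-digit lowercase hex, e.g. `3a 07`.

e0 de d5 85

[0+:21] err=1433312 & 0x1fffff = 0x15dee0; word=0x0015dee0
[21+:11] state=1070 & 0x7ff = 0x42e; word=0x85d5dee0
word = 0x85d5dee0 → little-endian bytes:
  [0]=0xe0  [1]=0xde  [2]=0xd5  [3]=0x85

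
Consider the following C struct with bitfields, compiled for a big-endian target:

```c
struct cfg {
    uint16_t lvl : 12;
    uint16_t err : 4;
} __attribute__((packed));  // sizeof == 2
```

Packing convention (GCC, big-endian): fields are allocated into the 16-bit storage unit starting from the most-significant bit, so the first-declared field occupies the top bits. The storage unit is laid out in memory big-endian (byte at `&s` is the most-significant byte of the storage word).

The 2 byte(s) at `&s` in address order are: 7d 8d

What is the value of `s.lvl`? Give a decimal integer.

[0]=0x7d [1]=0x8d (big-endian) → word 0x7d8d
lvl:12 @ bit 4 → (0x7d8d>>4)&0xfff = 0x7d8  ←
err:4 @ bit 0 → (0x7d8d>>0)&0xf = 0xd

2008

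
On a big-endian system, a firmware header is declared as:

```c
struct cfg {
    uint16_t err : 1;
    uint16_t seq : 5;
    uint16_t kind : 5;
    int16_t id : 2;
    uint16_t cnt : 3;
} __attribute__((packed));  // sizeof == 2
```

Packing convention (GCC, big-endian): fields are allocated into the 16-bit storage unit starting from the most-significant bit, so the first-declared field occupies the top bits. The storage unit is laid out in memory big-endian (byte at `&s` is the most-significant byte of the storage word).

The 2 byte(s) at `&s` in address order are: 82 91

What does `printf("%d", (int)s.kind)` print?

[0]=0x82 [1]=0x91 (big-endian) → word 0x8291
err:1 @ bit 15 → (0x8291>>15)&0x1 = 0x1
seq:5 @ bit 10 → (0x8291>>10)&0x1f = 0x0
kind:5 @ bit 5 → (0x8291>>5)&0x1f = 0x14  ←
id:2 @ bit 3 → (0x8291>>3)&0x3 = 0x2
cnt:3 @ bit 0 → (0x8291>>0)&0x7 = 0x1

20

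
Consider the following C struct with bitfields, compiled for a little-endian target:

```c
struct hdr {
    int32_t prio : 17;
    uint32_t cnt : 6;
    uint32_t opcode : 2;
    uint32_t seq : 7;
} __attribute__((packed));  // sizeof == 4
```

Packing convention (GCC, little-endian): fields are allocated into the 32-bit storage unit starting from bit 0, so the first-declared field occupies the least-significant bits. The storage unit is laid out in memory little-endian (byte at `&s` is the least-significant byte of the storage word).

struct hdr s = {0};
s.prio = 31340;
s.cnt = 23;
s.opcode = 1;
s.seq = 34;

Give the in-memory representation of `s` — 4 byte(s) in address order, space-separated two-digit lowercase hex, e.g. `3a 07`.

6c 7a ae 44

prio:17 = 31340 → 0x7a6c << 0 → word 0x00007a6c
cnt:6 = 23 → 0x17 << 17 → word 0x002e7a6c
opcode:2 = 1 → 0x1 << 23 → word 0x00ae7a6c
seq:7 = 34 → 0x22 << 25 → word 0x44ae7a6c
word = 0x44ae7a6c → little-endian bytes:
  [0]=0x6c  [1]=0x7a  [2]=0xae  [3]=0x44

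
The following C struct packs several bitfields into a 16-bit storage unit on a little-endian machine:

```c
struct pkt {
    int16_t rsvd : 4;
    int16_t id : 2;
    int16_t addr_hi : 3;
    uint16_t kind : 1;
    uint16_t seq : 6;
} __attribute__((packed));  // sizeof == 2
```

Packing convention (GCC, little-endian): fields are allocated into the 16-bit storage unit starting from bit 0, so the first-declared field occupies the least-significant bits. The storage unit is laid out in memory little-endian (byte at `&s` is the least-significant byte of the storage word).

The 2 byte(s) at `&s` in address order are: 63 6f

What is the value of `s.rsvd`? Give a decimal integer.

[0]=0x63 [1]=0x6f (little-endian) → word 0x6f63
rsvd:4 @ bit 0 → (0x6f63>>0)&0xf = 0x3  ←
id:2 @ bit 4 → (0x6f63>>4)&0x3 = 0x2
addr_hi:3 @ bit 6 → (0x6f63>>6)&0x7 = 0x5
kind:1 @ bit 9 → (0x6f63>>9)&0x1 = 0x1
seq:6 @ bit 10 → (0x6f63>>10)&0x3f = 0x1b
rsvd signed 4b, MSB=0: value = 3

3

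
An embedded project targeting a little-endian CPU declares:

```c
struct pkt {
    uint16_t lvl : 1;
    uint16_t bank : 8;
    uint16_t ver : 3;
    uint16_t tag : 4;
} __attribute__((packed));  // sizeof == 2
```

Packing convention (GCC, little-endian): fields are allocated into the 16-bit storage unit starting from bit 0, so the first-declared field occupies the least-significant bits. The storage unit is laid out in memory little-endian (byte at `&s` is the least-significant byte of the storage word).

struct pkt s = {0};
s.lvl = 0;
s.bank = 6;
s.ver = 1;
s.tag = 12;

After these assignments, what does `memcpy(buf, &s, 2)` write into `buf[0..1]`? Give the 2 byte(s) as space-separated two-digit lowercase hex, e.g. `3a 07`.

lvl (1b) val=0 bits=0x0 at bit 0: 0x0000
bank (8b) val=6 bits=0x6 at bit 1: 0x000c
ver (3b) val=1 bits=0x1 at bit 9: 0x020c
tag (4b) val=12 bits=0xc at bit 12: 0xc20c
word = 0xc20c → little-endian bytes:
  [0]=0x0c  [1]=0xc2

0c c2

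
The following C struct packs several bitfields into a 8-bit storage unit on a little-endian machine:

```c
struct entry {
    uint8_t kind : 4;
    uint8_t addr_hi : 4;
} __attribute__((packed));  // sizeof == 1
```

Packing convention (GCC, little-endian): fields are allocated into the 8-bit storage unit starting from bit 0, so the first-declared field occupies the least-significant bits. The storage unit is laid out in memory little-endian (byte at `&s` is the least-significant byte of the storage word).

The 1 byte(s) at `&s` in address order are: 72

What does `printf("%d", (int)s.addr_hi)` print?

[0]=0x72 (little-endian) → word 0x72
kind [0+:4] = (word>>0) & 0xf = 2
addr_hi [4+:4] = (word>>4) & 0xf = 7  ←

7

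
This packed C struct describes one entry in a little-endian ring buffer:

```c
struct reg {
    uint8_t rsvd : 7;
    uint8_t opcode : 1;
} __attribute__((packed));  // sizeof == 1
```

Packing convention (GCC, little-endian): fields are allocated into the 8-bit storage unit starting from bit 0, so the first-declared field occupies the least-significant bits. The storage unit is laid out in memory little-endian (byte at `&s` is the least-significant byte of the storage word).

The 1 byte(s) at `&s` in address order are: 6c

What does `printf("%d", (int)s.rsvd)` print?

108

[0]=0x6c (little-endian) → word 0x6c
rsvd:7 @ bit 0 → (0x6c>>0)&0x7f = 0x6c  ←
opcode:1 @ bit 7 → (0x6c>>7)&0x1 = 0x0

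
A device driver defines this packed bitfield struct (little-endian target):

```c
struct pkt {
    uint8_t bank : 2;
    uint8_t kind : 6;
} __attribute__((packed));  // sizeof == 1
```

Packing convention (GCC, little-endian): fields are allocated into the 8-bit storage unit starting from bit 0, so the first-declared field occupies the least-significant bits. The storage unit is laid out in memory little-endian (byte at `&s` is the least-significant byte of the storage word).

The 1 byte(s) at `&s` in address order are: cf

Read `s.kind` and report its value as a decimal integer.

[0]=0xcf (little-endian) → word 0xcf
bank:2 @ bit 0 → (0xcf>>0)&0x3 = 0x3
kind:6 @ bit 2 → (0xcf>>2)&0x3f = 0x33  ←

51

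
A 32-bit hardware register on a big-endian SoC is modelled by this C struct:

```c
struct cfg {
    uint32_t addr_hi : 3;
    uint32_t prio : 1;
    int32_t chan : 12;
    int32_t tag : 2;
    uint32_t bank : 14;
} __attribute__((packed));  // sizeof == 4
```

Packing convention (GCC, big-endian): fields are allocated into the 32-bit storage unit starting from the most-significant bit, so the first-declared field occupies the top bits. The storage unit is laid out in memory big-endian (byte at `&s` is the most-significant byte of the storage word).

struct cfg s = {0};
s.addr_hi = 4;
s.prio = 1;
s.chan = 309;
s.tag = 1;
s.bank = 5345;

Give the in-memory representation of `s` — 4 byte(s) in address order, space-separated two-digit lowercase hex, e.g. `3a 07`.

91 35 54 e1

addr_hi (3b) val=4 bits=0x4 at bit 29: 0x80000000
prio (1b) val=1 bits=0x1 at bit 28: 0x90000000
chan (12b) val=309 bits=0x135 at bit 16: 0x91350000
tag (2b) val=1 bits=0x1 at bit 14: 0x91354000
bank (14b) val=5345 bits=0x14e1 at bit 0: 0x913554e1
word = 0x913554e1 → big-endian bytes:
  [0]=0x91  [1]=0x35  [2]=0x54  [3]=0xe1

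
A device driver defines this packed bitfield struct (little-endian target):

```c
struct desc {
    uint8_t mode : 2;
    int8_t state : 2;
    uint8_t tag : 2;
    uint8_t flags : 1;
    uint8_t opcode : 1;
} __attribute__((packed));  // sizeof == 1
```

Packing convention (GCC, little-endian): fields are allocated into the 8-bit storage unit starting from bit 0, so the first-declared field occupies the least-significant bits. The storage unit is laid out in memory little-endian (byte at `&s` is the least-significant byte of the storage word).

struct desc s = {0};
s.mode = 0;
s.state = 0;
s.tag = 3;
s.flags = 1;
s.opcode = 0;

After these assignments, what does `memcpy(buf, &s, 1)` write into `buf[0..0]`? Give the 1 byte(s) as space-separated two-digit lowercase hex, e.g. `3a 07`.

mode:2 = 0 → 0x0 << 0 → word 0x00
state:2 = 0 → 0x0 << 2 → word 0x00
tag:2 = 3 → 0x3 << 4 → word 0x30
flags:1 = 1 → 0x1 << 6 → word 0x70
opcode:1 = 0 → 0x0 << 7 → word 0x70
word = 0x70 → little-endian bytes:
  [0]=0x70

70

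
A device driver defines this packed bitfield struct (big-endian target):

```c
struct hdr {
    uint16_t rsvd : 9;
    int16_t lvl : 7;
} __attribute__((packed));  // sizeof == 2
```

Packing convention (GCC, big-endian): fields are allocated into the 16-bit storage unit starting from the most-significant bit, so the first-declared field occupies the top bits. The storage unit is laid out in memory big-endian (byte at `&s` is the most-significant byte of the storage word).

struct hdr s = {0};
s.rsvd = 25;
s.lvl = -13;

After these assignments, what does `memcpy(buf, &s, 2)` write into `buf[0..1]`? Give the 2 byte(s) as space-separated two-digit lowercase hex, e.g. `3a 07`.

rsvd (9b) val=25 bits=0x19 at bit 7: 0x0c80
lvl (7b) val=-13 bits=0x73 at bit 0: 0x0cf3
word = 0x0cf3 → big-endian bytes:
  [0]=0x0c  [1]=0xf3

0c f3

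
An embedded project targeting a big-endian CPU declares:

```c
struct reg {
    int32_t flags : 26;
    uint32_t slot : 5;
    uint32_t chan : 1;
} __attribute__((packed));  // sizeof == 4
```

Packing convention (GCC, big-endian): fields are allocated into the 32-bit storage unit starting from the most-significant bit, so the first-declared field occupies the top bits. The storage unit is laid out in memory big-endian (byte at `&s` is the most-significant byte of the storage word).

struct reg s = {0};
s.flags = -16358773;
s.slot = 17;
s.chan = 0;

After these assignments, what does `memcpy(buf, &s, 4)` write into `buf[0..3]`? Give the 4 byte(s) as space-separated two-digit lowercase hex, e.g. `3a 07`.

[6+:26] flags=-16358773 & 0x3ffffff = 0x306628b; word=0xc198a2c0
[1+:5] slot=17 & 0x1f = 0x11; word=0xc198a2e2
[0+:1] chan=0 & 0x1 = 0x0; word=0xc198a2e2
word = 0xc198a2e2 → big-endian bytes:
  [0]=0xc1  [1]=0x98  [2]=0xa2  [3]=0xe2

c1 98 a2 e2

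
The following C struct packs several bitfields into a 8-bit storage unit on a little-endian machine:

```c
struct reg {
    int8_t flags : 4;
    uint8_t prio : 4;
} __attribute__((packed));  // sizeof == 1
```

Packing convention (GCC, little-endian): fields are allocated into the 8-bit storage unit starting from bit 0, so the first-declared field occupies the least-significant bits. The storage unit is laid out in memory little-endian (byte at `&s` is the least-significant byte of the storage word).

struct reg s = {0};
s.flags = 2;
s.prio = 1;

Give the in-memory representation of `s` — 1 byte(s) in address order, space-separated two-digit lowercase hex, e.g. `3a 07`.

12

[0+:4] flags=2 & 0xf = 0x2; word=0x02
[4+:4] prio=1 & 0xf = 0x1; word=0x12
word = 0x12 → little-endian bytes:
  [0]=0x12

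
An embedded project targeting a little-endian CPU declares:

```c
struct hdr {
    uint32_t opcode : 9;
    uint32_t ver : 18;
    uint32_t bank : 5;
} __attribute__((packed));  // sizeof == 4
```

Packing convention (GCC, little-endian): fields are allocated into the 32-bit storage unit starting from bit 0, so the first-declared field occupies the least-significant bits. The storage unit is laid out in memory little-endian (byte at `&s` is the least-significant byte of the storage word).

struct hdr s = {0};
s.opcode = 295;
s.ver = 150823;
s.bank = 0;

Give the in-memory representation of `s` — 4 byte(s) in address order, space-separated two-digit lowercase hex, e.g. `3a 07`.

27 4f 9a 04

opcode (9b) val=295 bits=0x127 at bit 0: 0x00000127
ver (18b) val=150823 bits=0x24d27 at bit 9: 0x049a4f27
bank (5b) val=0 bits=0x0 at bit 27: 0x049a4f27
word = 0x049a4f27 → little-endian bytes:
  [0]=0x27  [1]=0x4f  [2]=0x9a  [3]=0x04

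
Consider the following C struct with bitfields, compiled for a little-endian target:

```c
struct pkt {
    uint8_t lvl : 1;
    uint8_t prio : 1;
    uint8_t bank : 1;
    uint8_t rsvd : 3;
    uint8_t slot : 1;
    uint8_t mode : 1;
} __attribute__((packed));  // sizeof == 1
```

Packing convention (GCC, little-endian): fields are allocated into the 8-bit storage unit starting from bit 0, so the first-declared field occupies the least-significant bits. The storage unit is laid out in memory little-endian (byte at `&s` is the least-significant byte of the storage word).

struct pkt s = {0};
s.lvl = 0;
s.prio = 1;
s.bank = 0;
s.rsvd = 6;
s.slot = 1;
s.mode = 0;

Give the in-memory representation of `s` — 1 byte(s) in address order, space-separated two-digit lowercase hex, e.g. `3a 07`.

72

lvl:1 = 0 → 0x0 << 0 → word 0x00
prio:1 = 1 → 0x1 << 1 → word 0x02
bank:1 = 0 → 0x0 << 2 → word 0x02
rsvd:3 = 6 → 0x6 << 3 → word 0x32
slot:1 = 1 → 0x1 << 6 → word 0x72
mode:1 = 0 → 0x0 << 7 → word 0x72
word = 0x72 → little-endian bytes:
  [0]=0x72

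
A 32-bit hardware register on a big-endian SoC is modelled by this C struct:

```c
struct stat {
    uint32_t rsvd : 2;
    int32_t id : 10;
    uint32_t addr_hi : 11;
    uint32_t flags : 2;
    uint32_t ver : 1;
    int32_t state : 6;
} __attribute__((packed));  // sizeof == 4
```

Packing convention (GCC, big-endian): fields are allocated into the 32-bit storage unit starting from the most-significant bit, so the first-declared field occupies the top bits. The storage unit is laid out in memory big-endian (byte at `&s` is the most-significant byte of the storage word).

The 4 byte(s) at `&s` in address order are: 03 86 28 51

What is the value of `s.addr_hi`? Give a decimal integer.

788

[0]=0x03 [1]=0x86 [2]=0x28 [3]=0x51 (big-endian) → word 0x03862851
rsvd [30+:2] = (word>>30) & 0x3 = 0
id [20+:10] = (word>>20) & 0x3ff = 56
addr_hi [9+:11] = (word>>9) & 0x7ff = 788  ←
flags [7+:2] = (word>>7) & 0x3 = 0
ver [6+:1] = (word>>6) & 0x1 = 1
state [0+:6] = (word>>0) & 0x3f = 17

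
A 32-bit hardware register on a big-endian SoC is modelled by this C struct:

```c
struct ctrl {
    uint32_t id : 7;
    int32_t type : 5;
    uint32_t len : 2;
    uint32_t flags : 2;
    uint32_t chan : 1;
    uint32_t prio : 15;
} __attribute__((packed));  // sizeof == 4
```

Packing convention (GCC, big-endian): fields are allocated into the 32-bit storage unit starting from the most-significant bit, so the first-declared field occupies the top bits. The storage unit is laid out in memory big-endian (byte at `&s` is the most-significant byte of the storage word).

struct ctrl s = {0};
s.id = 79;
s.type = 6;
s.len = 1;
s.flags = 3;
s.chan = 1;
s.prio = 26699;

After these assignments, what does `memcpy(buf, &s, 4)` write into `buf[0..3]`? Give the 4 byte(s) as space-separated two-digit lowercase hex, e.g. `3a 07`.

id (7b) val=79 bits=0x4f at bit 25: 0x9e000000
type (5b) val=6 bits=0x6 at bit 20: 0x9e600000
len (2b) val=1 bits=0x1 at bit 18: 0x9e640000
flags (2b) val=3 bits=0x3 at bit 16: 0x9e670000
chan (1b) val=1 bits=0x1 at bit 15: 0x9e678000
prio (15b) val=26699 bits=0x684b at bit 0: 0x9e67e84b
word = 0x9e67e84b → big-endian bytes:
  [0]=0x9e  [1]=0x67  [2]=0xe8  [3]=0x4b

9e 67 e8 4b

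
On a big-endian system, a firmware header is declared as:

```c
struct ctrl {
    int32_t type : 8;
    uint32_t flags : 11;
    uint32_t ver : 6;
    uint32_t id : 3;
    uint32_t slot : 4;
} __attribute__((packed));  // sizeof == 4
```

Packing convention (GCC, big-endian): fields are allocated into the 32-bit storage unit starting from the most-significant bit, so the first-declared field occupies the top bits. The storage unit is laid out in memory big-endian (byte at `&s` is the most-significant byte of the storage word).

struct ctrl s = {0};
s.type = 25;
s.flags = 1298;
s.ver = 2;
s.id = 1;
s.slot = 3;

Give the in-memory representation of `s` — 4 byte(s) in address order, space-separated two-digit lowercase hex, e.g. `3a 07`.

type:8 = 25 → 0x19 << 24 → word 0x19000000
flags:11 = 1298 → 0x512 << 13 → word 0x19a24000
ver:6 = 2 → 0x2 << 7 → word 0x19a24100
id:3 = 1 → 0x1 << 4 → word 0x19a24110
slot:4 = 3 → 0x3 << 0 → word 0x19a24113
word = 0x19a24113 → big-endian bytes:
  [0]=0x19  [1]=0xa2  [2]=0x41  [3]=0x13

19 a2 41 13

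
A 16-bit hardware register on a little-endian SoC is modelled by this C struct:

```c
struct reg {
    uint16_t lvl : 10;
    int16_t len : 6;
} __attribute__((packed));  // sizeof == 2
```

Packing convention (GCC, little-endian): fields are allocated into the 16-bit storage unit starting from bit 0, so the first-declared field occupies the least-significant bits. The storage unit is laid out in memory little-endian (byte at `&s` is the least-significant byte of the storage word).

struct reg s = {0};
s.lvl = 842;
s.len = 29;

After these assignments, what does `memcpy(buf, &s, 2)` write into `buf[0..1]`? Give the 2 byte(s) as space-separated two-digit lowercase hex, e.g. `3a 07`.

lvl (10b) val=842 bits=0x34a at bit 0: 0x034a
len (6b) val=29 bits=0x1d at bit 10: 0x774a
word = 0x774a → little-endian bytes:
  [0]=0x4a  [1]=0x77

4a 77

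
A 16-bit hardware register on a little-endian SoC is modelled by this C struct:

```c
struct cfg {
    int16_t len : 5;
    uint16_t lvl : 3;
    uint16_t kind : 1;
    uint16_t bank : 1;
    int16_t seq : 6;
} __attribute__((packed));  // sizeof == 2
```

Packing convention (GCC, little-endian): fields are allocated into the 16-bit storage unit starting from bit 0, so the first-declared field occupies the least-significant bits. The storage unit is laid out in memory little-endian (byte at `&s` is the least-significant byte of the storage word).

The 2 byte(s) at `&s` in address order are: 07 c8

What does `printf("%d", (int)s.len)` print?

[0]=0x07 [1]=0xc8 (little-endian) → word 0xc807
len:5 @ bit 0 → (0xc807>>0)&0x1f = 0x7  ←
lvl:3 @ bit 5 → (0xc807>>5)&0x7 = 0x0
kind:1 @ bit 8 → (0xc807>>8)&0x1 = 0x0
bank:1 @ bit 9 → (0xc807>>9)&0x1 = 0x0
seq:6 @ bit 10 → (0xc807>>10)&0x3f = 0x32
len signed 5b, MSB=0: value = 7

7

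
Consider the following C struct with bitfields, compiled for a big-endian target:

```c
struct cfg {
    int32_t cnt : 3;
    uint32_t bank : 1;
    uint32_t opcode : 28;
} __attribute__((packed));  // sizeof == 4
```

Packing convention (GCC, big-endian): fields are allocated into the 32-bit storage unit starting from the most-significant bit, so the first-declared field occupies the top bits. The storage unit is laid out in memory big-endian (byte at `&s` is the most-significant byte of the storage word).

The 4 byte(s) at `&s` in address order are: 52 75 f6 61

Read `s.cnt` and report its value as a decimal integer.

[0]=0x52 [1]=0x75 [2]=0xf6 [3]=0x61 (big-endian) → word 0x5275f661
cnt:3 @ bit 29 → (0x5275f661>>29)&0x7 = 0x2  ←
bank:1 @ bit 28 → (0x5275f661>>28)&0x1 = 0x1
opcode:28 @ bit 0 → (0x5275f661>>0)&0xfffffff = 0x275f661
cnt signed 3b, MSB=0: value = 2

2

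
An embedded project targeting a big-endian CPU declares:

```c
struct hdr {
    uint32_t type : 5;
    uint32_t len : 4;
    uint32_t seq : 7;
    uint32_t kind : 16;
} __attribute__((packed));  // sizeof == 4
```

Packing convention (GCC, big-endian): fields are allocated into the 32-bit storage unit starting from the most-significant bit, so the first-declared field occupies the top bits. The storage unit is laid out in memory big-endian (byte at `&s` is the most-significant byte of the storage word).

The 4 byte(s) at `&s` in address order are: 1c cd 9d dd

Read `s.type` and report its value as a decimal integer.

[0]=0x1c [1]=0xcd [2]=0x9d [3]=0xdd (big-endian) → word 0x1ccd9ddd
type [27+:5] = (word>>27) & 0x1f = 3  ←
len [23+:4] = (word>>23) & 0xf = 9
seq [16+:7] = (word>>16) & 0x7f = 77
kind [0+:16] = (word>>0) & 0xffff = 40413

3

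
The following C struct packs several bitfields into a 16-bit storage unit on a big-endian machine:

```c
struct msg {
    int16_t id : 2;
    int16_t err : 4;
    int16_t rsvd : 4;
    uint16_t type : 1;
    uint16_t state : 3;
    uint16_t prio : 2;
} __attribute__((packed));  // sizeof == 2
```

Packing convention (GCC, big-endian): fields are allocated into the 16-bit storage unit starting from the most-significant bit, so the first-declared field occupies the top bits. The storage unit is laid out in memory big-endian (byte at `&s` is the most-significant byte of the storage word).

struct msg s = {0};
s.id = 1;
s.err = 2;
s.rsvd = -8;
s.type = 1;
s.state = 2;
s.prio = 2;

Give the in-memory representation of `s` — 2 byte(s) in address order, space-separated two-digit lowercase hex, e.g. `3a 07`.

4a 2a

id (2b) val=1 bits=0x1 at bit 14: 0x4000
err (4b) val=2 bits=0x2 at bit 10: 0x4800
rsvd (4b) val=-8 bits=0x8 at bit 6: 0x4a00
type (1b) val=1 bits=0x1 at bit 5: 0x4a20
state (3b) val=2 bits=0x2 at bit 2: 0x4a28
prio (2b) val=2 bits=0x2 at bit 0: 0x4a2a
word = 0x4a2a → big-endian bytes:
  [0]=0x4a  [1]=0x2a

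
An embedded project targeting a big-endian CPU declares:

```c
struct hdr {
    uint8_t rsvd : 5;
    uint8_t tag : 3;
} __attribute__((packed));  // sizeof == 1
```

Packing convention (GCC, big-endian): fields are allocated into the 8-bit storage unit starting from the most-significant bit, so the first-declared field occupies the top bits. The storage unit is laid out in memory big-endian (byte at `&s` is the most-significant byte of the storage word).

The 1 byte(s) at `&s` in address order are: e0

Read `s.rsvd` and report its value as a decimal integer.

28

[0]=0xe0 (big-endian) → word 0xe0
rsvd [3+:5] = (word>>3) & 0x1f = 28  ←
tag [0+:3] = (word>>0) & 0x7 = 0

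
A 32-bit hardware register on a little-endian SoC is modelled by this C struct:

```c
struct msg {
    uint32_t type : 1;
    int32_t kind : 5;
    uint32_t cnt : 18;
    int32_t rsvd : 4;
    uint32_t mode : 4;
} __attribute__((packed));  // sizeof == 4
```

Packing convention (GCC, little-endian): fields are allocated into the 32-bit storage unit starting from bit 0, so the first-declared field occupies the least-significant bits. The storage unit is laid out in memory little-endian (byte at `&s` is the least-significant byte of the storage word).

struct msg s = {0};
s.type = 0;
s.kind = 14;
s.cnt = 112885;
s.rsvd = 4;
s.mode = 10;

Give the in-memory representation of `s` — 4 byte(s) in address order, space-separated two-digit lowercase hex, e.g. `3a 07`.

type:1 = 0 → 0x0 << 0 → word 0x00000000
kind:5 = 14 → 0xe << 1 → word 0x0000001c
cnt:18 = 112885 → 0x1b8f5 << 6 → word 0x006e3d5c
rsvd:4 = 4 → 0x4 << 24 → word 0x046e3d5c
mode:4 = 10 → 0xa << 28 → word 0xa46e3d5c
word = 0xa46e3d5c → little-endian bytes:
  [0]=0x5c  [1]=0x3d  [2]=0x6e  [3]=0xa4

5c 3d 6e a4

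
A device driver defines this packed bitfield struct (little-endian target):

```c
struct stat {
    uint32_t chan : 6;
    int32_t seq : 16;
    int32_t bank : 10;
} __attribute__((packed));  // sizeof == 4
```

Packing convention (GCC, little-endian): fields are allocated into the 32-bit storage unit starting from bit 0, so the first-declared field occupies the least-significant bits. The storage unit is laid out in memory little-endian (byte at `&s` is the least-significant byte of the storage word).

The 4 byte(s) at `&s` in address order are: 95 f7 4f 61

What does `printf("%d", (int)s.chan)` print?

21

[0]=0x95 [1]=0xf7 [2]=0x4f [3]=0x61 (little-endian) → word 0x614ff795
chan [0+:6] = (word>>0) & 0x3f = 21  ←
seq [6+:16] = (word>>6) & 0xffff = 16350
bank [22+:10] = (word>>22) & 0x3ff = 389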